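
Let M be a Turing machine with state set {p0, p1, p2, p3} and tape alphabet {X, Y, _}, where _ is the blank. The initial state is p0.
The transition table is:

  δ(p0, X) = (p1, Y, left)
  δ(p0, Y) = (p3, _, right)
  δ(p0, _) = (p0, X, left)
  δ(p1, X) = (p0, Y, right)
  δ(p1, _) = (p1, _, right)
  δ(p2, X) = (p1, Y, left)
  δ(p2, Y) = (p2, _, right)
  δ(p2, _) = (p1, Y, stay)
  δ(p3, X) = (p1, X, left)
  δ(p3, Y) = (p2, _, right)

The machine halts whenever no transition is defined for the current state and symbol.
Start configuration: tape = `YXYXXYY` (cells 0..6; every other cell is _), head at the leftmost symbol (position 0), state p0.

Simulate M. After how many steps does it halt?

state=p0 head=0 tape=[Y]XYXXYY   (p0,Y)→(p3,_,right)
state=p3 head=1 tape=_[X]YXXYY   (p3,X)→(p1,X,left)
state=p1 head=0 tape=[_]XYXXYY   (p1,_)→(p1,_,right)
state=p1 head=1 tape=_[X]YXXYY   (p1,X)→(p0,Y,right)
state=p0 head=2 tape=_Y[Y]XXYY   (p0,Y)→(p3,_,right)
state=p3 head=3 tape=_Y_[X]XYY   (p3,X)→(p1,X,left)
state=p1 head=2 tape=_Y[_]XXYY   (p1,_)→(p1,_,right)
state=p1 head=3 tape=_Y_[X]XYY   (p1,X)→(p0,Y,right)
state=p0 head=4 tape=_Y_Y[X]YY   (p0,X)→(p1,Y,left)
state=p1 head=3 tape=_Y_[Y]YYY
M halts after 9 transitions.

9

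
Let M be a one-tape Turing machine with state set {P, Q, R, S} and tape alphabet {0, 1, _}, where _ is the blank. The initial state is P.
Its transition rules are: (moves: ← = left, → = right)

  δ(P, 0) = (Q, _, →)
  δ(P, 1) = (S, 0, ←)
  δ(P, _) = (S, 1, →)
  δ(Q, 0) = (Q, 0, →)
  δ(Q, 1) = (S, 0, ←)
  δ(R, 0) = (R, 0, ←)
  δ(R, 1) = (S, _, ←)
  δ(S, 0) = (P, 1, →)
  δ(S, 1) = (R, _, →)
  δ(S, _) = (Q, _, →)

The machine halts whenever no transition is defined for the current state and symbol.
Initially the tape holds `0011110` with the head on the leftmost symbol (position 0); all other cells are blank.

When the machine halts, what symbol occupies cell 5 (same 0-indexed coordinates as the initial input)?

0

state=P head=0 tape=[0]011110_   (P,0)→(Q,_,→)
state=Q head=1 tape=_[0]11110_   (Q,0)→(Q,0,→)
state=Q head=2 tape=_0[1]1110_   (Q,1)→(S,0,←)
state=S head=1 tape=_[0]01110_   (S,0)→(P,1,→)
state=P head=2 tape=_1[0]1110_   (P,0)→(Q,_,→)
state=Q head=3 tape=_1_[1]110_   (Q,1)→(S,0,←)
state=S head=2 tape=_1[_]0110_   (S,_)→(Q,_,→)
state=Q head=3 tape=_1_[0]110_   (Q,0)→(Q,0,→)
state=Q head=4 tape=_1_0[1]10_   (Q,1)→(S,0,←)
state=S head=3 tape=_1_[0]010_   (S,0)→(P,1,→)
state=P head=4 tape=_1_1[0]10_   (P,0)→(Q,_,→)
state=Q head=5 tape=_1_1_[1]0_   (Q,1)→(S,0,←)
state=S head=4 tape=_1_1[_]00_   (S,_)→(Q,_,→)
state=Q head=5 tape=_1_1_[0]0_   (Q,0)→(Q,0,→)
state=Q head=6 tape=_1_1_0[0]_   (Q,0)→(Q,0,→)
state=Q head=7 tape=_1_1_00[_]
Cell 5 holds 0 when M halts.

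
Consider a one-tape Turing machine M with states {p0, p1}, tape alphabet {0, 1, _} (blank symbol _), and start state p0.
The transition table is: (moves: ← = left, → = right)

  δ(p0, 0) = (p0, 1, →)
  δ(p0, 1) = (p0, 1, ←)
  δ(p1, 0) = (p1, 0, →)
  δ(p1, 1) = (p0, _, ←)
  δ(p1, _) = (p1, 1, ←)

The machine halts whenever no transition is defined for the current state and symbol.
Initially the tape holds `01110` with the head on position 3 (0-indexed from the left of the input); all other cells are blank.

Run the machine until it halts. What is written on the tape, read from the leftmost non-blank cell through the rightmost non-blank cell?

state=p0 head=3 tape=_011[1]0   (p0,1)→(p0,1,←)
state=p0 head=2 tape=_01[1]10   (p0,1)→(p0,1,←)
state=p0 head=1 tape=_0[1]110   (p0,1)→(p0,1,←)
state=p0 head=0 tape=_[0]1110   (p0,0)→(p0,1,→)
state=p0 head=1 tape=_1[1]110   (p0,1)→(p0,1,←)
state=p0 head=0 tape=_[1]1110   (p0,1)→(p0,1,←)
state=p0 head=-1 tape=[_]11110
The non-blank tape span at halt is 11110.

11110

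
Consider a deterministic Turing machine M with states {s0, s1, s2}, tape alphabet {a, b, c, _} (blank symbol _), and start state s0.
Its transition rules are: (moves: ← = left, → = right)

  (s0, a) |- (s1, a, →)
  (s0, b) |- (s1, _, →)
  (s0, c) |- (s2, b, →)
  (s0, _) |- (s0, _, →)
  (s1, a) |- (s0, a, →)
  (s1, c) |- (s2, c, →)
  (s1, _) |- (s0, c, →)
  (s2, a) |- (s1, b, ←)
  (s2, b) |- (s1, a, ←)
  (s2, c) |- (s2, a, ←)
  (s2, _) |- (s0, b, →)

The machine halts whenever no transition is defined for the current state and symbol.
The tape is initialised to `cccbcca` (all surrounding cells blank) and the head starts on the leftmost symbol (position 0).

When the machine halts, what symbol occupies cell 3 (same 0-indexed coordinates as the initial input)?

a

state=s0 head=0 tape=_[c]ccbcca   (s0,c)→(s2,b,→)
state=s2 head=1 tape=_b[c]cbcca   (s2,c)→(s2,a,←)
state=s2 head=0 tape=_[b]acbcca   (s2,b)→(s1,a,←)
state=s1 head=-1 tape=[_]aacbcca   (s1,_)→(s0,c,→)
state=s0 head=0 tape=c[a]acbcca   (s0,a)→(s1,a,→)
state=s1 head=1 tape=ca[a]cbcca   (s1,a)→(s0,a,→)
state=s0 head=2 tape=caa[c]bcca   (s0,c)→(s2,b,→)
state=s2 head=3 tape=caab[b]cca   (s2,b)→(s1,a,←)
state=s1 head=2 tape=caa[b]acca
Cell 3 holds a when M halts.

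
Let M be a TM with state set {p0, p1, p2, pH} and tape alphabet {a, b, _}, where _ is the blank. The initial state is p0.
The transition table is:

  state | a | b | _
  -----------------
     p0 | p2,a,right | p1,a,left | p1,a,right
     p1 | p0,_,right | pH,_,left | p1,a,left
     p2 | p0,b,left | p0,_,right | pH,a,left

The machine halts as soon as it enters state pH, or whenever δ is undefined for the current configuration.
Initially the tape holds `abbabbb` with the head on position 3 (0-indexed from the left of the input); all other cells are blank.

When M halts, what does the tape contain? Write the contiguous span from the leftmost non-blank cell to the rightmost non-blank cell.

abb__a__aa

p0 | abb[a]bbb___   read a → write a, move right, go to p2
p2 | abba[b]bb___   read b → write _, move right, go to p0
p0 | abba_[b]b___   read b → write a, move left, go to p1
p1 | abba[_]ab___   read _ → write a, move left, go to p1
p1 | abb[a]aab___   read a → write _, move right, go to p0
p0 | abb_[a]ab___   read a → write a, move right, go to p2
p2 | abb_a[a]b___   read a → write b, move left, go to p0
p0 | abb_[a]bb___   read a → write a, move right, go to p2
p2 | abb_a[b]b___   read b → write _, move right, go to p0
p0 | abb_a_[b]___   read b → write a, move left, go to p1
p1 | abb_a[_]a___   read _ → write a, move left, go to p1
p1 | abb_[a]aa___   read a → write _, move right, go to p0
p0 | abb__[a]a___   read a → write a, move right, go to p2
p2 | abb__a[a]___   read a → write b, move left, go to p0
p0 | abb__[a]b___   read a → write a, move right, go to p2
p2 | abb__a[b]___   read b → write _, move right, go to p0
p0 | abb__a_[_]__   read _ → write a, move right, go to p1
p1 | abb__a_a[_]_   read _ → write a, move left, go to p1
p1 | abb__a_[a]a_   read a → write _, move right, go to p0
p0 | abb__a__[a]_   read a → write a, move right, go to p2
p2 | abb__a__a[_]   read _ → write a, move left, go to pH
pH | abb__a__[a]a
The non-blank tape span at halt is abb__a__aa.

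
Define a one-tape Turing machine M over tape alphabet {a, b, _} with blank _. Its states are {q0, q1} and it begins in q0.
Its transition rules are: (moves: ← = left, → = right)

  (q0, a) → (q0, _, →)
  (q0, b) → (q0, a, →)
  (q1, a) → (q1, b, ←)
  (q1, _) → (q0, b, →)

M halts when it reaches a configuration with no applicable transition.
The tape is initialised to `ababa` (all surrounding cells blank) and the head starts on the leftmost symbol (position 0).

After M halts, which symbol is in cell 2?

state=q0 head=0 tape=[a]baba_   (q0,a)→(q0,_,→)
state=q0 head=1 tape=_[b]aba_   (q0,b)→(q0,a,→)
state=q0 head=2 tape=_a[a]ba_   (q0,a)→(q0,_,→)
state=q0 head=3 tape=_a_[b]a_   (q0,b)→(q0,a,→)
state=q0 head=4 tape=_a_a[a]_   (q0,a)→(q0,_,→)
state=q0 head=5 tape=_a_a_[_]
Cell 2 holds _ when M halts.

_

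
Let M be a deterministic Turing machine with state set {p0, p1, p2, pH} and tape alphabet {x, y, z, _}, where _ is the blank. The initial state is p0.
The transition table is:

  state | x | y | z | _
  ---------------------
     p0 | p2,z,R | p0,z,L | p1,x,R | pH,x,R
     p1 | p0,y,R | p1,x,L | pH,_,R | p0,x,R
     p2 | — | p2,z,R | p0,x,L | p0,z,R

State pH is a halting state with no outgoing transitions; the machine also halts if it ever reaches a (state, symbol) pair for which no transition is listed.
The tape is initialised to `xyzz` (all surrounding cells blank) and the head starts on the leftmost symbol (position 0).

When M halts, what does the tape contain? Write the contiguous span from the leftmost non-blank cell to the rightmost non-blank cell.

zxyxxx

state=p0 head=0 tape=[x]yzz___   (p0,x)→(p2,z,R)
state=p2 head=1 tape=z[y]zz___   (p2,y)→(p2,z,R)
state=p2 head=2 tape=zz[z]z___   (p2,z)→(p0,x,L)
state=p0 head=1 tape=z[z]xz___   (p0,z)→(p1,x,R)
state=p1 head=2 tape=zx[x]z___   (p1,x)→(p0,y,R)
state=p0 head=3 tape=zxy[z]___   (p0,z)→(p1,x,R)
state=p1 head=4 tape=zxyx[_]__   (p1,_)→(p0,x,R)
state=p0 head=5 tape=zxyxx[_]_   (p0,_)→(pH,x,R)
state=pH head=6 tape=zxyxxx[_]
The non-blank tape span at halt is zxyxxx.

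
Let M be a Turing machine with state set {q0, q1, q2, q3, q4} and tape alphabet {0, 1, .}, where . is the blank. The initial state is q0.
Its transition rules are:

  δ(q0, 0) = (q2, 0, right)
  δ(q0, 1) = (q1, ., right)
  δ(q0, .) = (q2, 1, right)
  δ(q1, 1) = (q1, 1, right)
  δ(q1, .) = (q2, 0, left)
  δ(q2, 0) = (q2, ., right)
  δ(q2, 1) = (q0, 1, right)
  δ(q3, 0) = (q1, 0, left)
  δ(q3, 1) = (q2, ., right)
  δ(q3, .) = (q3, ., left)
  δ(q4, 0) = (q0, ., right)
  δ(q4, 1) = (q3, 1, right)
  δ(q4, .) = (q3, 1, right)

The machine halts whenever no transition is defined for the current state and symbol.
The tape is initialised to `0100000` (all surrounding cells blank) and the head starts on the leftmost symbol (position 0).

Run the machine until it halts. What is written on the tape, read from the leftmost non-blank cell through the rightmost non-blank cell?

010

state=q0 head=0 tape=[0]100000.   (q0,0)→(q2,0,right)
state=q2 head=1 tape=0[1]00000.   (q2,1)→(q0,1,right)
state=q0 head=2 tape=01[0]0000.   (q0,0)→(q2,0,right)
state=q2 head=3 tape=010[0]000.   (q2,0)→(q2,.,right)
state=q2 head=4 tape=010.[0]00.   (q2,0)→(q2,.,right)
state=q2 head=5 tape=010..[0]0.   (q2,0)→(q2,.,right)
state=q2 head=6 tape=010...[0].   (q2,0)→(q2,.,right)
state=q2 head=7 tape=010....[.]
The non-blank tape span at halt is 010.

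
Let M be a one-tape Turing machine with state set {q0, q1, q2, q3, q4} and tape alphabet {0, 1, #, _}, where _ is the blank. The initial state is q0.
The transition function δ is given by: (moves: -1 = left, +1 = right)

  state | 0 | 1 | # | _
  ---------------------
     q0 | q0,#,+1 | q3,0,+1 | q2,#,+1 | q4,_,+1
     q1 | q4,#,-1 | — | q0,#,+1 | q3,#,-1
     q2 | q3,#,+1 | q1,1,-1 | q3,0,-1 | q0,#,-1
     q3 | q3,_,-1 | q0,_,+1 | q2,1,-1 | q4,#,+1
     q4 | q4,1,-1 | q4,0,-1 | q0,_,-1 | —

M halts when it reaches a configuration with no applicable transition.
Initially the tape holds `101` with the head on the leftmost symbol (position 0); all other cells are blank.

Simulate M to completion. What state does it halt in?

q4

q0 | _[1]01   read 1 → write 0, move +1, go to q3
q3 | _0[0]1   read 0 → write _, move -1, go to q3
q3 | _[0]_1   read 0 → write _, move -1, go to q3
q3 | [_]__1   read _ → write #, move +1, go to q4
q4 | #[_]_1
No transition is defined for (q4, _); M halts in state q4.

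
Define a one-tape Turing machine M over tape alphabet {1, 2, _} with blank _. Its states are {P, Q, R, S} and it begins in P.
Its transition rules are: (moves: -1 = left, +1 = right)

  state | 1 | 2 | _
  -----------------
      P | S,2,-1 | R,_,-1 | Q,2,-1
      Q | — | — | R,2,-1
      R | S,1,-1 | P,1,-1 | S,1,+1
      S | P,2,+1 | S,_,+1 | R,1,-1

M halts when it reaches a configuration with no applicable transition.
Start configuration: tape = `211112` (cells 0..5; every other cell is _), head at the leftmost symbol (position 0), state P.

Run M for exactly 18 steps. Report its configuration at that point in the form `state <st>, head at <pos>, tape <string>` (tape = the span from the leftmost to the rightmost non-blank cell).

P | ___[2]11112   read 2 → write _, move -1, go to R
R | __[_]_11112   read _ → write 1, move +1, go to S
S | __1[_]11112   read _ → write 1, move -1, go to R
R | __[1]111112   read 1 → write 1, move -1, go to S
S | _[_]1111112   read _ → write 1, move -1, go to R
R | [_]11111112   read _ → write 1, move +1, go to S
S | 1[1]1111112   read 1 → write 2, move +1, go to P
P | 12[1]111112   read 1 → write 2, move -1, go to S
S | 1[2]2111112   read 2 → write _, move +1, go to S
S | 1_[2]111112   read 2 → write _, move +1, go to S
S | 1__[1]11112   read 1 → write 2, move +1, go to P
P | 1__2[1]1112   read 1 → write 2, move -1, go to S
S | 1__[2]21112   read 2 → write _, move +1, go to S
S | 1___[2]1112   read 2 → write _, move +1, go to S
S | 1____[1]112   read 1 → write 2, move +1, go to P
P | 1____2[1]12   read 1 → write 2, move -1, go to S
S | 1____[2]212   read 2 → write _, move +1, go to S
S | 1_____[2]12   read 2 → write _, move +1, go to S
S | 1______[1]2
After 18 steps: state S, head at 4, tape 1______12.

state S, head at 4, tape 1______12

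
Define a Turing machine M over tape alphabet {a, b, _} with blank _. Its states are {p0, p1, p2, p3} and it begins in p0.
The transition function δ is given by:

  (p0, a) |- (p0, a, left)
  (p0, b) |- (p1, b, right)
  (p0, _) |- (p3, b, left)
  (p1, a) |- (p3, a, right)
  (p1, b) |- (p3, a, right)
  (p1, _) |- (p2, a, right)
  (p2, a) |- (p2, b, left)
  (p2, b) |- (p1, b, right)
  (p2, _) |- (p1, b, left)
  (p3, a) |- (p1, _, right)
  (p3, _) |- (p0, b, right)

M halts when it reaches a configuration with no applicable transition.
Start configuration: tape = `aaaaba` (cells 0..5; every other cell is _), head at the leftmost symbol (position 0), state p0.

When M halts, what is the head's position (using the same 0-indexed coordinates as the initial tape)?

7

p0 | __[a]aaaba__   read a → write a, move left, go to p0
p0 | _[_]aaaaba__   read _ → write b, move left, go to p3
p3 | [_]baaaaba__   read _ → write b, move right, go to p0
p0 | b[b]aaaaba__   read b → write b, move right, go to p1
p1 | bb[a]aaaba__   read a → write a, move right, go to p3
p3 | bba[a]aaba__   read a → write _, move right, go to p1
p1 | bba_[a]aba__   read a → write a, move right, go to p3
p3 | bba_a[a]ba__   read a → write _, move right, go to p1
p1 | bba_a_[b]a__   read b → write a, move right, go to p3
p3 | bba_a_a[a]__   read a → write _, move right, go to p1
p1 | bba_a_a_[_]_   read _ → write a, move right, go to p2
p2 | bba_a_a_a[_]   read _ → write b, move left, go to p1
p1 | bba_a_a_[a]b   read a → write a, move right, go to p3
p3 | bba_a_a_a[b]
At halt the head is at cell 7.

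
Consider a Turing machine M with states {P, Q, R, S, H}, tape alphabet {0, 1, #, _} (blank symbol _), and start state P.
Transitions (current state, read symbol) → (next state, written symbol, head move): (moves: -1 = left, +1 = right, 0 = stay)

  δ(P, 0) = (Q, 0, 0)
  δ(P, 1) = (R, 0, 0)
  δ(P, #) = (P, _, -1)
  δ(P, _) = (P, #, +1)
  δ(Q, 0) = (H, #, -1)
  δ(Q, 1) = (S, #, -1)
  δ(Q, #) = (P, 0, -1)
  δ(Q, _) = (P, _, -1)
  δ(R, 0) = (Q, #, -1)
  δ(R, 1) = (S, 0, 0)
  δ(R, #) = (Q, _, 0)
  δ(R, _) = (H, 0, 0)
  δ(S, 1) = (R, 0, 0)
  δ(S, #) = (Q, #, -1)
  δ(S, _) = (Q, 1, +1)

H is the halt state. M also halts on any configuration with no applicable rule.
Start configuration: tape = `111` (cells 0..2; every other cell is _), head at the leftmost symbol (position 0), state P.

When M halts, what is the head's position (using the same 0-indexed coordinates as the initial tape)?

-1

state=P head=0 tape=____[1]11   (P,1)→(R,0,0)
state=R head=0 tape=____[0]11   (R,0)→(Q,#,-1)
state=Q head=-1 tape=___[_]#11   (Q,_)→(P,_,-1)
state=P head=-2 tape=__[_]_#11   (P,_)→(P,#,+1)
state=P head=-1 tape=__#[_]#11   (P,_)→(P,#,+1)
state=P head=0 tape=__##[#]11   (P,#)→(P,_,-1)
state=P head=-1 tape=__#[#]_11   (P,#)→(P,_,-1)
state=P head=-2 tape=__[#]__11   (P,#)→(P,_,-1)
state=P head=-3 tape=_[_]___11   (P,_)→(P,#,+1)
state=P head=-2 tape=_#[_]__11   (P,_)→(P,#,+1)
state=P head=-1 tape=_##[_]_11   (P,_)→(P,#,+1)
state=P head=0 tape=_###[_]11   (P,_)→(P,#,+1)
state=P head=1 tape=_####[1]1   (P,1)→(R,0,0)
state=R head=1 tape=_####[0]1   (R,0)→(Q,#,-1)
state=Q head=0 tape=_###[#]#1   (Q,#)→(P,0,-1)
state=P head=-1 tape=_##[#]0#1   (P,#)→(P,_,-1)
state=P head=-2 tape=_#[#]_0#1   (P,#)→(P,_,-1)
state=P head=-3 tape=_[#]__0#1   (P,#)→(P,_,-1)
state=P head=-4 tape=[_]___0#1   (P,_)→(P,#,+1)
state=P head=-3 tape=#[_]__0#1   (P,_)→(P,#,+1)
state=P head=-2 tape=##[_]_0#1   (P,_)→(P,#,+1)
state=P head=-1 tape=###[_]0#1   (P,_)→(P,#,+1)
state=P head=0 tape=####[0]#1   (P,0)→(Q,0,0)
state=Q head=0 tape=####[0]#1   (Q,0)→(H,#,-1)
state=H head=-1 tape=###[#]##1
At halt the head is at cell -1.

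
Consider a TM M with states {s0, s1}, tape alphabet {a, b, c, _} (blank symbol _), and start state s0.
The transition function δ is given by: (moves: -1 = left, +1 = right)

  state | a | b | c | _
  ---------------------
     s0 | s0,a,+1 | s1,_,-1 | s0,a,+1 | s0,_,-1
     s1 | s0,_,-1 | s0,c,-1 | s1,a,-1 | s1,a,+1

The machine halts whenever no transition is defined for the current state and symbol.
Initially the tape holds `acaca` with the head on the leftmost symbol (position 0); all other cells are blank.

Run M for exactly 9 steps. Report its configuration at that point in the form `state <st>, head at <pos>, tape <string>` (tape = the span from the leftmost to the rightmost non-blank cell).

state s0, head at 5, tape aaaaa

state=s0 head=0 tape=[a]caca_   (s0,a)→(s0,a,+1)
state=s0 head=1 tape=a[c]aca_   (s0,c)→(s0,a,+1)
state=s0 head=2 tape=aa[a]ca_   (s0,a)→(s0,a,+1)
state=s0 head=3 tape=aaa[c]a_   (s0,c)→(s0,a,+1)
state=s0 head=4 tape=aaaa[a]_   (s0,a)→(s0,a,+1)
state=s0 head=5 tape=aaaaa[_]   (s0,_)→(s0,_,-1)
state=s0 head=4 tape=aaaa[a]_   (s0,a)→(s0,a,+1)
state=s0 head=5 tape=aaaaa[_]   (s0,_)→(s0,_,-1)
state=s0 head=4 tape=aaaa[a]_   (s0,a)→(s0,a,+1)
state=s0 head=5 tape=aaaaa[_]
After 9 steps: state s0, head at 5, tape aaaaa.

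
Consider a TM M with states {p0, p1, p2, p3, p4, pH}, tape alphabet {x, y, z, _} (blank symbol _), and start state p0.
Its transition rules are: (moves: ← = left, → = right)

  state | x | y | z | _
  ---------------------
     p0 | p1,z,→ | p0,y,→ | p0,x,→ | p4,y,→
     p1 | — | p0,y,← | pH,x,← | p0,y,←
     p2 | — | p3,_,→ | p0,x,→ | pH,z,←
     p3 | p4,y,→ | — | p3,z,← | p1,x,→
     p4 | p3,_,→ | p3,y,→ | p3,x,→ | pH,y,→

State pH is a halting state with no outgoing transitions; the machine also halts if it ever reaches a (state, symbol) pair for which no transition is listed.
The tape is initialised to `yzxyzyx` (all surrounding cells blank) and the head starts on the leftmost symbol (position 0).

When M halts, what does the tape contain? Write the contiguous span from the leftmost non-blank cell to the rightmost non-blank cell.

yxxyxyxyyy

state=p0 head=0 tape=[y]zxyzyx____   (p0,y)→(p0,y,→)
state=p0 head=1 tape=y[z]xyzyx____   (p0,z)→(p0,x,→)
state=p0 head=2 tape=yx[x]yzyx____   (p0,x)→(p1,z,→)
state=p1 head=3 tape=yxz[y]zyx____   (p1,y)→(p0,y,←)
state=p0 head=2 tape=yx[z]yzyx____   (p0,z)→(p0,x,→)
state=p0 head=3 tape=yxx[y]zyx____   (p0,y)→(p0,y,→)
state=p0 head=4 tape=yxxy[z]yx____   (p0,z)→(p0,x,→)
state=p0 head=5 tape=yxxyx[y]x____   (p0,y)→(p0,y,→)
state=p0 head=6 tape=yxxyxy[x]____   (p0,x)→(p1,z,→)
state=p1 head=7 tape=yxxyxyz[_]___   (p1,_)→(p0,y,←)
state=p0 head=6 tape=yxxyxy[z]y___   (p0,z)→(p0,x,→)
state=p0 head=7 tape=yxxyxyx[y]___   (p0,y)→(p0,y,→)
state=p0 head=8 tape=yxxyxyxy[_]__   (p0,_)→(p4,y,→)
state=p4 head=9 tape=yxxyxyxyy[_]_   (p4,_)→(pH,y,→)
state=pH head=10 tape=yxxyxyxyyy[_]
The non-blank tape span at halt is yxxyxyxyyy.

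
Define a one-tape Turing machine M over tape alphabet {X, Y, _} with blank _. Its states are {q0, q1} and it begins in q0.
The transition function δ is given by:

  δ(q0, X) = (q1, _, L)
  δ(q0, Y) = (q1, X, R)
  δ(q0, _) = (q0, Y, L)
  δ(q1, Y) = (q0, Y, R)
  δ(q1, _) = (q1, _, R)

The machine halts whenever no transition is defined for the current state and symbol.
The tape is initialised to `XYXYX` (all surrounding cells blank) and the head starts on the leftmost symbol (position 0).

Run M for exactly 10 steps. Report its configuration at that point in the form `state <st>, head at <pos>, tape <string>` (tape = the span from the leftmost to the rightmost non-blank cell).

q0 | _[X]YXYX   read X → write _, move L, go to q1
q1 | [_]_YXYX   read _ → write _, move R, go to q1
q1 | _[_]YXYX   read _ → write _, move R, go to q1
q1 | __[Y]XYX   read Y → write Y, move R, go to q0
q0 | __Y[X]YX   read X → write _, move L, go to q1
q1 | __[Y]_YX   read Y → write Y, move R, go to q0
q0 | __Y[_]YX   read _ → write Y, move L, go to q0
q0 | __[Y]YYX   read Y → write X, move R, go to q1
q1 | __X[Y]YX   read Y → write Y, move R, go to q0
q0 | __XY[Y]X   read Y → write X, move R, go to q1
q1 | __XYX[X]
After 10 steps: state q1, head at 4, tape XYXX.

state q1, head at 4, tape XYXX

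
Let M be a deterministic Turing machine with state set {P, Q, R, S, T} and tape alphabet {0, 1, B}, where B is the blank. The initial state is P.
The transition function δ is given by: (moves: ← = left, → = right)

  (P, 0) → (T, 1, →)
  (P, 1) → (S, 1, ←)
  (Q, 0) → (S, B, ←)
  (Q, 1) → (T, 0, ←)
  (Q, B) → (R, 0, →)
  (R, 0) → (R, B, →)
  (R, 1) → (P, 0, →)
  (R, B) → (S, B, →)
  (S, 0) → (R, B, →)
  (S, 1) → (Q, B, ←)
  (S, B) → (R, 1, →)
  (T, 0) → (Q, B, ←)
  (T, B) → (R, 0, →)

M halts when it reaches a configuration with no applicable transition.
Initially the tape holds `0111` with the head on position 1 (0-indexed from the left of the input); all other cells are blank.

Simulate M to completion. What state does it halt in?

P

P | 0[1]11B   read 1 → write 1, move ←, go to S
S | [0]111B   read 0 → write B, move →, go to R
R | B[1]11B   read 1 → write 0, move →, go to P
P | B0[1]1B   read 1 → write 1, move ←, go to S
S | B[0]11B   read 0 → write B, move →, go to R
R | BB[1]1B   read 1 → write 0, move →, go to P
P | BB0[1]B   read 1 → write 1, move ←, go to S
S | BB[0]1B   read 0 → write B, move →, go to R
R | BBB[1]B   read 1 → write 0, move →, go to P
P | BBB0[B]
No transition is defined for (P, B); M halts in state P.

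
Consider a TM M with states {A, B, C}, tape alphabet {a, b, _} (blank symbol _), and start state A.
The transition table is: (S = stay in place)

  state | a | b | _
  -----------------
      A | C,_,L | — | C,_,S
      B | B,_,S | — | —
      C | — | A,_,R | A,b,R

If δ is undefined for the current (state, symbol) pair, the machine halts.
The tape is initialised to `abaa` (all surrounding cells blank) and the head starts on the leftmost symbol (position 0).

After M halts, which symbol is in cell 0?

state=A head=0 tape=_[a]baa   (A,a)→(C,_,L)
state=C head=-1 tape=[_]_baa   (C,_)→(A,b,R)
state=A head=0 tape=b[_]baa   (A,_)→(C,_,S)
state=C head=0 tape=b[_]baa   (C,_)→(A,b,R)
state=A head=1 tape=bb[b]aa
Cell 0 holds b when M halts.

b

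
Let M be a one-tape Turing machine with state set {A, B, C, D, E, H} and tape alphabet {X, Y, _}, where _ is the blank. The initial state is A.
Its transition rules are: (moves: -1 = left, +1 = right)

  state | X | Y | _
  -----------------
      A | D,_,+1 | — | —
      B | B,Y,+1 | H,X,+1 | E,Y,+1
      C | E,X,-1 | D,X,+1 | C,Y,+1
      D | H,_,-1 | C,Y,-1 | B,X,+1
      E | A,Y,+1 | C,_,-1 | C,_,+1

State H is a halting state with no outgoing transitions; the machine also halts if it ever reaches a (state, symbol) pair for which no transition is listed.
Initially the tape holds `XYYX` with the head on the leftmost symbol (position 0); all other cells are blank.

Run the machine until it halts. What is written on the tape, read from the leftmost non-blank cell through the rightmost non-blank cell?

XXYXX

A | _[X]YYX   read X → write _, move +1, go to D
D | __[Y]YX   read Y → write Y, move -1, go to C
C | _[_]YYX   read _ → write Y, move +1, go to C
C | _Y[Y]YX   read Y → write X, move +1, go to D
D | _YX[Y]X   read Y → write Y, move -1, go to C
C | _Y[X]YX   read X → write X, move -1, go to E
E | _[Y]XYX   read Y → write _, move -1, go to C
C | [_]_XYX   read _ → write Y, move +1, go to C
C | Y[_]XYX   read _ → write Y, move +1, go to C
C | YY[X]YX   read X → write X, move -1, go to E
E | Y[Y]XYX   read Y → write _, move -1, go to C
C | [Y]_XYX   read Y → write X, move +1, go to D
D | X[_]XYX   read _ → write X, move +1, go to B
B | XX[X]YX   read X → write Y, move +1, go to B
B | XXY[Y]X   read Y → write X, move +1, go to H
H | XXYX[X]
The non-blank tape span at halt is XXYXX.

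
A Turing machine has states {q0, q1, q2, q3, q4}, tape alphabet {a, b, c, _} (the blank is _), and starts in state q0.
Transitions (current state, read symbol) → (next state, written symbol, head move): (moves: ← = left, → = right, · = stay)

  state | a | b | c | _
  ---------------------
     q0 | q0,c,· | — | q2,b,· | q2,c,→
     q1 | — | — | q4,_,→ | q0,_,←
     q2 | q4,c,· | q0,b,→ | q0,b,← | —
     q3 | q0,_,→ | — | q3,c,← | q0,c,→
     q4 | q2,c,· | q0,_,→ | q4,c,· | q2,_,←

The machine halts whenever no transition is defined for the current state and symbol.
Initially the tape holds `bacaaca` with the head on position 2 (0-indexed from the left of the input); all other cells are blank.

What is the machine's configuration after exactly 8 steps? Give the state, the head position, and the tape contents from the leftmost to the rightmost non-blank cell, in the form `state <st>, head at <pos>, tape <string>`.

q0 | ba[c]aaca   read c → write b, move ·, go to q2
q2 | ba[b]aaca   read b → write b, move →, go to q0
q0 | bab[a]aca   read a → write c, move ·, go to q0
q0 | bab[c]aca   read c → write b, move ·, go to q2
q2 | bab[b]aca   read b → write b, move →, go to q0
q0 | babb[a]ca   read a → write c, move ·, go to q0
q0 | babb[c]ca   read c → write b, move ·, go to q2
q2 | babb[b]ca   read b → write b, move →, go to q0
q0 | babbb[c]a
After 8 steps: state q0, head at 5, tape babbbca.

state q0, head at 5, tape babbbca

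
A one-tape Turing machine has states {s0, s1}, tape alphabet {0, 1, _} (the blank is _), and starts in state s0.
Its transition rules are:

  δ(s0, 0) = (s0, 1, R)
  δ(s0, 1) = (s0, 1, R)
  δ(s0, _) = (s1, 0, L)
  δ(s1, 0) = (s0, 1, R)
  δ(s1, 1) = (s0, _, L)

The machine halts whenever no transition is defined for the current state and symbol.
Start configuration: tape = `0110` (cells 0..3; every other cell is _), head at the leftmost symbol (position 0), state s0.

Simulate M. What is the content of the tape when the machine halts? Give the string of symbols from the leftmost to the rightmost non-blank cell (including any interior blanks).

0_0000

state=s0 head=0 tape=__[0]110_   (s0,0)→(s0,1,R)
state=s0 head=1 tape=__1[1]10_   (s0,1)→(s0,1,R)
state=s0 head=2 tape=__11[1]0_   (s0,1)→(s0,1,R)
state=s0 head=3 tape=__111[0]_   (s0,0)→(s0,1,R)
state=s0 head=4 tape=__1111[_]   (s0,_)→(s1,0,L)
state=s1 head=3 tape=__111[1]0   (s1,1)→(s0,_,L)
state=s0 head=2 tape=__11[1]_0   (s0,1)→(s0,1,R)
state=s0 head=3 tape=__111[_]0   (s0,_)→(s1,0,L)
state=s1 head=2 tape=__11[1]00   (s1,1)→(s0,_,L)
state=s0 head=1 tape=__1[1]_00   (s0,1)→(s0,1,R)
state=s0 head=2 tape=__11[_]00   (s0,_)→(s1,0,L)
state=s1 head=1 tape=__1[1]000   (s1,1)→(s0,_,L)
state=s0 head=0 tape=__[1]_000   (s0,1)→(s0,1,R)
state=s0 head=1 tape=__1[_]000   (s0,_)→(s1,0,L)
state=s1 head=0 tape=__[1]0000   (s1,1)→(s0,_,L)
state=s0 head=-1 tape=_[_]_0000   (s0,_)→(s1,0,L)
state=s1 head=-2 tape=[_]0_0000
The non-blank tape span at halt is 0_0000.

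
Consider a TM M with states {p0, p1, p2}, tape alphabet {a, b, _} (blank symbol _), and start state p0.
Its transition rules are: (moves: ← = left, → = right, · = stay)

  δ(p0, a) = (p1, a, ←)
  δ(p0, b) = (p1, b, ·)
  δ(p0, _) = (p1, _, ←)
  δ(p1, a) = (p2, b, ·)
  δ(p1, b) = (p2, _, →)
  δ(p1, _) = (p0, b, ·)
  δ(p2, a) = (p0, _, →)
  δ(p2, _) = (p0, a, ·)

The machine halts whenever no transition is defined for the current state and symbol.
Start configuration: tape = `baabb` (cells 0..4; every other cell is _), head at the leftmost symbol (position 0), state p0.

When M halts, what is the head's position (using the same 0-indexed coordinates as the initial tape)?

4

state=p0 head=0 tape=[b]aabb   (p0,b)→(p1,b,·)
state=p1 head=0 tape=[b]aabb   (p1,b)→(p2,_,→)
state=p2 head=1 tape=_[a]abb   (p2,a)→(p0,_,→)
state=p0 head=2 tape=__[a]bb   (p0,a)→(p1,a,←)
state=p1 head=1 tape=_[_]abb   (p1,_)→(p0,b,·)
state=p0 head=1 tape=_[b]abb   (p0,b)→(p1,b,·)
state=p1 head=1 tape=_[b]abb   (p1,b)→(p2,_,→)
state=p2 head=2 tape=__[a]bb   (p2,a)→(p0,_,→)
state=p0 head=3 tape=___[b]b   (p0,b)→(p1,b,·)
state=p1 head=3 tape=___[b]b   (p1,b)→(p2,_,→)
state=p2 head=4 tape=____[b]
At halt the head is at cell 4.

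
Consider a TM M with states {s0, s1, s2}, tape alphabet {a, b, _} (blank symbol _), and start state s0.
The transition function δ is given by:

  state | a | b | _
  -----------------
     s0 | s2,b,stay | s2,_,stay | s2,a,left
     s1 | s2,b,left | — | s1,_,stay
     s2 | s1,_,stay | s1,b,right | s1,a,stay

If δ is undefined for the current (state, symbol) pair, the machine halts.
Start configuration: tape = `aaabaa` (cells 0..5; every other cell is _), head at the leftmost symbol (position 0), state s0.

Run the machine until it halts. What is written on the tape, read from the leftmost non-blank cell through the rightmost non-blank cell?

state=s0 head=0 tape=[a]aabaa   (s0,a)→(s2,b,stay)
state=s2 head=0 tape=[b]aabaa   (s2,b)→(s1,b,right)
state=s1 head=1 tape=b[a]abaa   (s1,a)→(s2,b,left)
state=s2 head=0 tape=[b]babaa   (s2,b)→(s1,b,right)
state=s1 head=1 tape=b[b]abaa
The non-blank tape span at halt is bbabaa.

bbabaa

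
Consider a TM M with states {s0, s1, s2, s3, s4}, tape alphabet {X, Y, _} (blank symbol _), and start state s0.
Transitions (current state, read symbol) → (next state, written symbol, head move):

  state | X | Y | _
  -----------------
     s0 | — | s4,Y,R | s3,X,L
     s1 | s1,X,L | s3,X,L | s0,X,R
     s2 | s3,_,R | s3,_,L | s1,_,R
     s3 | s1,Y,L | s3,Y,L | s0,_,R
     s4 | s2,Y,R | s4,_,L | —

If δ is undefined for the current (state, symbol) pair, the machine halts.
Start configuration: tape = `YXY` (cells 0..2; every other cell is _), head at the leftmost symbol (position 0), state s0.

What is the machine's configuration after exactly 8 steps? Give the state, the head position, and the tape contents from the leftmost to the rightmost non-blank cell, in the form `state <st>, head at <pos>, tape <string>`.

s0 | _[Y]XY   read Y → write Y, move R, go to s4
s4 | _Y[X]Y   read X → write Y, move R, go to s2
s2 | _YY[Y]   read Y → write _, move L, go to s3
s3 | _Y[Y]_   read Y → write Y, move L, go to s3
s3 | _[Y]Y_   read Y → write Y, move L, go to s3
s3 | [_]YY_   read _ → write _, move R, go to s0
s0 | _[Y]Y_   read Y → write Y, move R, go to s4
s4 | _Y[Y]_   read Y → write _, move L, go to s4
s4 | _[Y]__
After 8 steps: state s4, head at 0, tape Y.

state s4, head at 0, tape Y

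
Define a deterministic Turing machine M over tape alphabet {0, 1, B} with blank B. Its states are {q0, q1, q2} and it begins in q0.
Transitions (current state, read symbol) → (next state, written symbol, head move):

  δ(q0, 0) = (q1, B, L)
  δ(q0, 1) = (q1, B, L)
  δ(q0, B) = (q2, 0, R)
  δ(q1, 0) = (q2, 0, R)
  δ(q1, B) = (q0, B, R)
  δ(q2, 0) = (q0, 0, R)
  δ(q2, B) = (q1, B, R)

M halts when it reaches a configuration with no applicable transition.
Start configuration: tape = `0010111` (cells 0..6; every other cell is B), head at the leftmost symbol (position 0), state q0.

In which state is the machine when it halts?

q0 | B[0]010111   read 0 → write B, move L, go to q1
q1 | [B]B010111   read B → write B, move R, go to q0
q0 | B[B]010111   read B → write 0, move R, go to q2
q2 | B0[0]10111   read 0 → write 0, move R, go to q0
q0 | B00[1]0111   read 1 → write B, move L, go to q1
q1 | B0[0]B0111   read 0 → write 0, move R, go to q2
q2 | B00[B]0111   read B → write B, move R, go to q1
q1 | B00B[0]111   read 0 → write 0, move R, go to q2
q2 | B00B0[1]11
No transition is defined for (q2, 1); M halts in state q2.

q2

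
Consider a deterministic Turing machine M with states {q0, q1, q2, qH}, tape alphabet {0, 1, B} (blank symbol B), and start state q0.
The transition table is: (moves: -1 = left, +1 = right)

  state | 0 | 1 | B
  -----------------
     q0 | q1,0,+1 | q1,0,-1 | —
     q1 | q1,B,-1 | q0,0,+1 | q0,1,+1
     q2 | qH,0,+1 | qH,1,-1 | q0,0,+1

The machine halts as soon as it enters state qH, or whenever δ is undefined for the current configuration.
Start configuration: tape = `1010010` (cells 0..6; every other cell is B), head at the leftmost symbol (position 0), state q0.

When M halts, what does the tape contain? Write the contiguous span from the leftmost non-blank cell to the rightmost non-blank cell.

q0 | B[1]010010   read 1 → write 0, move -1, go to q1
q1 | [B]0010010   read B → write 1, move +1, go to q0
q0 | 1[0]010010   read 0 → write 0, move +1, go to q1
q1 | 10[0]10010   read 0 → write B, move -1, go to q1
q1 | 1[0]B10010   read 0 → write B, move -1, go to q1
q1 | [1]BB10010   read 1 → write 0, move +1, go to q0
q0 | 0[B]B10010
The non-blank tape span at halt is 0BB10010.

0BB10010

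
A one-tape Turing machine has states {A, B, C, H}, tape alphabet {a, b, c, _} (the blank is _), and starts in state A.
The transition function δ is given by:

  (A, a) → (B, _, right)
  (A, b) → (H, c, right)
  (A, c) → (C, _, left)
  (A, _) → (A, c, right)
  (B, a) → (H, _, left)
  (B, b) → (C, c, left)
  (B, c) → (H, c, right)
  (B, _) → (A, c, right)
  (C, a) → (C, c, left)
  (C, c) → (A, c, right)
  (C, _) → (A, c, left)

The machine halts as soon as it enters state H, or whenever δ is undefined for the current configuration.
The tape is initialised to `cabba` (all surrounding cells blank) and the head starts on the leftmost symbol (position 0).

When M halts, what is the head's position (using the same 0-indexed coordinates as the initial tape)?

A | __[c]abba   read c → write _, move left, go to C
C | _[_]_abba   read _ → write c, move left, go to A
A | [_]c_abba   read _ → write c, move right, go to A
A | c[c]_abba   read c → write _, move left, go to C
C | [c]__abba   read c → write c, move right, go to A
A | c[_]_abba   read _ → write c, move right, go to A
A | cc[_]abba   read _ → write c, move right, go to A
A | ccc[a]bba   read a → write _, move right, go to B
B | ccc_[b]ba   read b → write c, move left, go to C
C | ccc[_]cba   read _ → write c, move left, go to A
A | cc[c]ccba   read c → write _, move left, go to C
C | c[c]_ccba   read c → write c, move right, go to A
A | cc[_]ccba   read _ → write c, move right, go to A
A | ccc[c]cba   read c → write _, move left, go to C
C | cc[c]_cba   read c → write c, move right, go to A
A | ccc[_]cba   read _ → write c, move right, go to A
A | cccc[c]ba   read c → write _, move left, go to C
C | ccc[c]_ba   read c → write c, move right, go to A
A | cccc[_]ba   read _ → write c, move right, go to A
A | ccccc[b]a   read b → write c, move right, go to H
H | cccccc[a]
At halt the head is at cell 4.

4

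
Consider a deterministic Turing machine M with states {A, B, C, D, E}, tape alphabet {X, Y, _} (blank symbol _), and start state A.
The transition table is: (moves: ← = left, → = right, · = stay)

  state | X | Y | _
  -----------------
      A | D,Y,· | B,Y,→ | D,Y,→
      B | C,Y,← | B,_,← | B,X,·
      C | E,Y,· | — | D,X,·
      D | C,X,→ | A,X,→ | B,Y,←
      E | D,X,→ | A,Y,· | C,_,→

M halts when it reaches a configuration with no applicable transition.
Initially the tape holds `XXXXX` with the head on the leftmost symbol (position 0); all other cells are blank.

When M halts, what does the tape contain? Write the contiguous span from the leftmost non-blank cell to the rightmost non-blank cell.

state=A head=0 tape=_[X]XXXX__   (A,X)→(D,Y,·)
state=D head=0 tape=_[Y]XXXX__   (D,Y)→(A,X,→)
state=A head=1 tape=_X[X]XXX__   (A,X)→(D,Y,·)
state=D head=1 tape=_X[Y]XXX__   (D,Y)→(A,X,→)
state=A head=2 tape=_XX[X]XX__   (A,X)→(D,Y,·)
state=D head=2 tape=_XX[Y]XX__   (D,Y)→(A,X,→)
state=A head=3 tape=_XXX[X]X__   (A,X)→(D,Y,·)
state=D head=3 tape=_XXX[Y]X__   (D,Y)→(A,X,→)
state=A head=4 tape=_XXXX[X]__   (A,X)→(D,Y,·)
state=D head=4 tape=_XXXX[Y]__   (D,Y)→(A,X,→)
state=A head=5 tape=_XXXXX[_]_   (A,_)→(D,Y,→)
state=D head=6 tape=_XXXXXY[_]   (D,_)→(B,Y,←)
state=B head=5 tape=_XXXXX[Y]Y   (B,Y)→(B,_,←)
state=B head=4 tape=_XXXX[X]_Y   (B,X)→(C,Y,←)
state=C head=3 tape=_XXX[X]Y_Y   (C,X)→(E,Y,·)
state=E head=3 tape=_XXX[Y]Y_Y   (E,Y)→(A,Y,·)
state=A head=3 tape=_XXX[Y]Y_Y   (A,Y)→(B,Y,→)
state=B head=4 tape=_XXXY[Y]_Y   (B,Y)→(B,_,←)
state=B head=3 tape=_XXX[Y]__Y   (B,Y)→(B,_,←)
state=B head=2 tape=_XX[X]___Y   (B,X)→(C,Y,←)
state=C head=1 tape=_X[X]Y___Y   (C,X)→(E,Y,·)
state=E head=1 tape=_X[Y]Y___Y   (E,Y)→(A,Y,·)
state=A head=1 tape=_X[Y]Y___Y   (A,Y)→(B,Y,→)
state=B head=2 tape=_XY[Y]___Y   (B,Y)→(B,_,←)
state=B head=1 tape=_X[Y]____Y   (B,Y)→(B,_,←)
state=B head=0 tape=_[X]_____Y   (B,X)→(C,Y,←)
state=C head=-1 tape=[_]Y_____Y   (C,_)→(D,X,·)
state=D head=-1 tape=[X]Y_____Y   (D,X)→(C,X,→)
state=C head=0 tape=X[Y]_____Y
The non-blank tape span at halt is XY_____Y.

XY_____Y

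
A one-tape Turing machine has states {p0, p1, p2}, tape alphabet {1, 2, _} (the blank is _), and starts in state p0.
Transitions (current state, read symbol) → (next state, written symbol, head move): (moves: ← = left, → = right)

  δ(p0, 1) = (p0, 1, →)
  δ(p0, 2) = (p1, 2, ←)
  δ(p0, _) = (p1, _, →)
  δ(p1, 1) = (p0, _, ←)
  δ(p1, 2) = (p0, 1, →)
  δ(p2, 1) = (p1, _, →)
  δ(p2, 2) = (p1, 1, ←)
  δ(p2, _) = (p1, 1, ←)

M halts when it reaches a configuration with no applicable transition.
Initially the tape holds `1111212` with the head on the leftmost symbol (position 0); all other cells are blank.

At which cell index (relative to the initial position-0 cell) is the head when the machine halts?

p0 | [1]111212__   read 1 → write 1, move →, go to p0
p0 | 1[1]11212__   read 1 → write 1, move →, go to p0
p0 | 11[1]1212__   read 1 → write 1, move →, go to p0
p0 | 111[1]212__   read 1 → write 1, move →, go to p0
p0 | 1111[2]12__   read 2 → write 2, move ←, go to p1
p1 | 111[1]212__   read 1 → write _, move ←, go to p0
p0 | 11[1]_212__   read 1 → write 1, move →, go to p0
p0 | 111[_]212__   read _ → write _, move →, go to p1
p1 | 111_[2]12__   read 2 → write 1, move →, go to p0
p0 | 111_1[1]2__   read 1 → write 1, move →, go to p0
p0 | 111_11[2]__   read 2 → write 2, move ←, go to p1
p1 | 111_1[1]2__   read 1 → write _, move ←, go to p0
p0 | 111_[1]_2__   read 1 → write 1, move →, go to p0
p0 | 111_1[_]2__   read _ → write _, move →, go to p1
p1 | 111_1_[2]__   read 2 → write 1, move →, go to p0
p0 | 111_1_1[_]_   read _ → write _, move →, go to p1
p1 | 111_1_1_[_]
At halt the head is at cell 8.

8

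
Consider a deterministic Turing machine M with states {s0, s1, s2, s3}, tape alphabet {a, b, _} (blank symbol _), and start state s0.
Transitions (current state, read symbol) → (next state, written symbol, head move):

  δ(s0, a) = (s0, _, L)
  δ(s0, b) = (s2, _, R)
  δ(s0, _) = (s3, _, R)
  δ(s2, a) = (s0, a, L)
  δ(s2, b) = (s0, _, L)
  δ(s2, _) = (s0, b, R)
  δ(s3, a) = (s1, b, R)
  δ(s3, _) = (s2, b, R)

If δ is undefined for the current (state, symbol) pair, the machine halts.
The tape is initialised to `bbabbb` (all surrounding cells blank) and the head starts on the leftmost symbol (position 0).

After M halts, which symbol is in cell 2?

b

s0 | [b]babbb   read b → write _, move R, go to s2
s2 | _[b]abbb   read b → write _, move L, go to s0
s0 | [_]_abbb   read _ → write _, move R, go to s3
s3 | _[_]abbb   read _ → write b, move R, go to s2
s2 | _b[a]bbb   read a → write a, move L, go to s0
s0 | _[b]abbb   read b → write _, move R, go to s2
s2 | __[a]bbb   read a → write a, move L, go to s0
s0 | _[_]abbb   read _ → write _, move R, go to s3
s3 | __[a]bbb   read a → write b, move R, go to s1
s1 | __b[b]bb
Cell 2 holds b when M halts.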